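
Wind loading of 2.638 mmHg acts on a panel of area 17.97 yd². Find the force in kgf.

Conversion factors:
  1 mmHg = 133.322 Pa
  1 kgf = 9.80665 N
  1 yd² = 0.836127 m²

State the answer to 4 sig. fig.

538.9 kgf

2.638 mmHg × 133.322 → 351.703 Pa
17.97 yd² × 0.836127 → 15.0252 m²
F = P × A = 351.703 Pa × 15.0252 m² = 5284.41 N
5284.41 N ÷ (9.80665 N/kgf) = 538.86 kgf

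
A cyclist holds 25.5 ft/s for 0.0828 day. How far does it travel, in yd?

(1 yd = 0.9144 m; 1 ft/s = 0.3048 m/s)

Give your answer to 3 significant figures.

25.5 ft/s × 0.3048 = 7.7724 m/s
0.0828 day × 86400 = 7153.92 s
d = v × t = 7.7724 m/s × 7153.92 s = 55603.1 m
55603.1 m ÷ (0.9144 m/yd) = 60808.3 yd

6.08×10⁴ yd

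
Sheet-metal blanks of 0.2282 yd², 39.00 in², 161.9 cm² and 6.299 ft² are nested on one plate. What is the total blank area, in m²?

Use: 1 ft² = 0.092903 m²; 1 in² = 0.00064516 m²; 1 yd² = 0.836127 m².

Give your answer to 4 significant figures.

0.8174 m²

0.2282 yd² × 0.836127 = 0.190804 m²
39.00 in² × 0.00064516 = 0.0251612 m²
161.9 cm² × 0.0001 = 0.01619 m²
6.299 ft² × 0.092903 = 0.585196 m²
Total: 0.190804 + 0.0251612 + 0.01619 + 0.585196 = 0.817351 m²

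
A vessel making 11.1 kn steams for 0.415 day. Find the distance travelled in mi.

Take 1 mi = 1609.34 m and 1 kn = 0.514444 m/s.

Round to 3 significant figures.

127 mi

11.1 kn × 0.514444 → 5.71033 m/s
0.415 day × 86400 → 35856 s
d = v × t = 5.71033 m/s × 35856 s = 204750 m
204750 m ÷ (1609.34 m/mi) = 127.226 mi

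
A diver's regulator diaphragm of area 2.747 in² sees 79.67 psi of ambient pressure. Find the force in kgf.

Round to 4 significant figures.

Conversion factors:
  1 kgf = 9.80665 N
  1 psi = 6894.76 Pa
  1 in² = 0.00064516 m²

79.67 psi × 6894.76 = 549306 Pa
2.747 in² × 0.00064516 = 0.00177225 m²
F = P × A = 549306 Pa × 0.00177225 m² = 973.508 N
973.508 N ÷ (9.80665 N/kgf) = 99.2702 kgf

99.27 kgf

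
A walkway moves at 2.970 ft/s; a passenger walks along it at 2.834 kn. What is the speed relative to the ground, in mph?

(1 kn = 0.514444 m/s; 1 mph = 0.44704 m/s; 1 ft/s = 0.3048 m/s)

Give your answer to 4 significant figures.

5.286 mph

2.970 ft/s × 0.3048 = 0.905256 m/s
2.834 kn × 0.514444 = 1.45793 m/s
Combined: 0.905256 + 1.45793 = 2.36319 m/s
In mph: 2.36319 / 0.44704 = 5.28631 mph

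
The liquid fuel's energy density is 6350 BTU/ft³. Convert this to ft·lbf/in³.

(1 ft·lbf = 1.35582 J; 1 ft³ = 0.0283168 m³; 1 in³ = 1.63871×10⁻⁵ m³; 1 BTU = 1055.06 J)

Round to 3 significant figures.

6350 BTU/ft³ × 1055.06 J/BTU ÷ 0.0283168 m³/ft³ = 2.36596×10⁸ J/m³
2.36596×10⁸ J/m³ ÷ 1.35582 J/ft·lbf × 1.63871×10⁻⁵ m³/in³ = 2859.61 ft·lbf/in³

2860 ft·lbf/in³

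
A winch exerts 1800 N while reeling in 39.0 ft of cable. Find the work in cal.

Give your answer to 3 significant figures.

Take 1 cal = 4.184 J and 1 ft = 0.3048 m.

5110 cal

39.0 ft × 0.3048 = 11.8872 m
W = F × d = 1800 N × 11.8872 m = 21397 J
21397 J ÷ (4.184 J/cal) = 5114.01 cal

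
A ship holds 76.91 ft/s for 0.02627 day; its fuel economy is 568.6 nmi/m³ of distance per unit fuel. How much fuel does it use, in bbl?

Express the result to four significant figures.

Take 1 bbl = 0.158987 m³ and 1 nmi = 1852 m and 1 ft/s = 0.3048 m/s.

76.91 ft/s → 23.4422 m/s
0.02627 day → 2269.73 s
d = v × t = 23.4422 × 2269.73 = 53207.5 m
568.6 nmi/m³ → 1.05305×10⁶ m/m³
V = d / (distance per unit fuel) = 53207.5 / 1.05305×10⁶ = 0.050527 m³
In bbl: 0.050527 / 0.158987 = 0.317806 bbl

0.3178 bbl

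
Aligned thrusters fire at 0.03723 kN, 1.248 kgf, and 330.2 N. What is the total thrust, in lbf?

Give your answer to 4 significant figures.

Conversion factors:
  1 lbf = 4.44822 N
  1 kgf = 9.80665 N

85.35 lbf

0.03723 kN × 1000 = 37.23 N
1.248 kgf × 9.80665 = 12.2387 N
330.2 N (already N)
Sum: 37.23 + 12.2387 + 330.2 = 379.669 N
In lbf: 379.669 / 4.44822 = 85.353 lbf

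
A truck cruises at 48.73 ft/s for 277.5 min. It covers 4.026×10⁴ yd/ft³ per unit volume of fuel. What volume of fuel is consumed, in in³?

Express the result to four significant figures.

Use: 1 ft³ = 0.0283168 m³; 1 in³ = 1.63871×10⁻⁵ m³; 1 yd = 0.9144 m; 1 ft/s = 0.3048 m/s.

48.73 ft/s → 14.8529 m/s
277.5 min → 16650 s
d = v × t = 14.8529 × 16650 = 247301 m
4.026×10⁴ yd/ft³ → 1.30007×10⁶ m/m³
V = d / (distance per unit fuel) = 247301 / 1.30007×10⁶ = 0.190221 m³
In in³: 0.190221 / 1.63871×10⁻⁵ = 11608 in³

1.161×10⁴ in³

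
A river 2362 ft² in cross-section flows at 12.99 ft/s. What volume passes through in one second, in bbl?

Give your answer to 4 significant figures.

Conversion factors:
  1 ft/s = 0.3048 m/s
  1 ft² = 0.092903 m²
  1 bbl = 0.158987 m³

5465 bbl

12.99 ft/s × 0.3048 = 3.95935 m/s
2362 ft² × 0.092903 = 219.437 m²
V = v × A × t = 3.95935 m/s × 219.437 m² × 1 s = 868.828 m³
868.828 m³ ÷ (0.158987 m³/bbl) = 5464.77 bbl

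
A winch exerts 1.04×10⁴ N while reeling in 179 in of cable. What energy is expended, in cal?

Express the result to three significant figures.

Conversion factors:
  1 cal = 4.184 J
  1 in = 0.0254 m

179 in × 0.0254 = 4.5466 m
W = F × d = 10400 N × 4.5466 m = 47284.6 J
47284.6 J ÷ (4.184 J/cal) = 11301.3 cal

1.13×10⁴ cal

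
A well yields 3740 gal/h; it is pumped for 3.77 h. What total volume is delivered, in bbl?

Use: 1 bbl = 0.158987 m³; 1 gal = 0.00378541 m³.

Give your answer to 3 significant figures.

336 bbl

3740 gal/h → 0.00393262 m³/s
3.77 h → 13572 s
V = Q × t = 0.00393262 × 13572 = 53.3735 m³
In bbl: 53.3735 / 0.158987 = 335.71 bbl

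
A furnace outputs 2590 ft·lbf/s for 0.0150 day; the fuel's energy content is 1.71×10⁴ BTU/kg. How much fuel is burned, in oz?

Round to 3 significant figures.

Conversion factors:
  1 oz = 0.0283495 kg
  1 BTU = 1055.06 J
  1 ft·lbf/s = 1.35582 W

8.90 oz

2590 ft·lbf/s → 3511.57 W
0.0150 day → 1296 s
E = P × t = 3511.57 × 1296 = 4.55099×10⁶ J
1.71×10⁴ BTU/kg → 1.80415×10⁷ J/kg
m = E / e_s = 4.55099×10⁶ / 1.80415×10⁷ = 0.252251 kg
In oz: 0.252251 / 0.0283495 = 8.8979 oz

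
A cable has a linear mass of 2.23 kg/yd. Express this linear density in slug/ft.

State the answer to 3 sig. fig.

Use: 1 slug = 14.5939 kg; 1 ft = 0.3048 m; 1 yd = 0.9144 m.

2.23 kg/yd ÷ 0.9144 m/yd = 2.43876 kg/m
2.43876 kg/m ÷ 14.5939 kg/slug × 0.3048 m/ft = 0.0509346 slug/ft

0.0509 slug/ft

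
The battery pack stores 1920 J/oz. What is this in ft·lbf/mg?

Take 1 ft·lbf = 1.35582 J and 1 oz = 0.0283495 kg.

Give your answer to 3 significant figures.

0.0500 ft·lbf/mg

1920 J/oz ÷ 0.0283495 kg/oz = 67726.1 J/kg
67726.1 J/kg ÷ 1.35582 J/ft·lbf × 10⁻⁶ kg/mg = 0.0499521 ft·lbf/mg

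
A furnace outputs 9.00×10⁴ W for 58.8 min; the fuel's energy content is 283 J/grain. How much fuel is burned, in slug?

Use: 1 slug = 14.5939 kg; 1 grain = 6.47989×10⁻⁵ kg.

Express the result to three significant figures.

58.8 min → 3528 s
E = P × t = 90000 × 3528 = 3.1752×10⁸ J
283 J/grain → 4.36736×10⁶ J/kg
m = E / e_s = 3.1752×10⁸ / 4.36736×10⁶ = 72.703 kg
In slug: 72.703 / 14.5939 = 4.98174 slug

4.98 slug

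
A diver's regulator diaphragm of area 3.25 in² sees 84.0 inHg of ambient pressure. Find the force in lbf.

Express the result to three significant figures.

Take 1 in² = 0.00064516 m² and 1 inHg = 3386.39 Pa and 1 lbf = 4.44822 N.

84.0 inHg × 3386.39 = 284457 Pa
3.25 in² × 0.00064516 = 0.00209677 m²
F = P × A = 284457 Pa × 0.00209677 m² = 596.441 N
596.441 N ÷ (4.44822 N/lbf) = 134.085 lbf

134 lbf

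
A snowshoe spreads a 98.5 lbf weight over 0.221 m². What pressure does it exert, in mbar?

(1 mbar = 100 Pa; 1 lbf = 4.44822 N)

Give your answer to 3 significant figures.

98.5 lbf × 4.44822 → 438.15 N
P = F / A = 438.15 N / 0.221 m² = 1982.58 Pa
1982.58 Pa ÷ (100 Pa/mbar) = 19.8258 mbar

19.8 mbar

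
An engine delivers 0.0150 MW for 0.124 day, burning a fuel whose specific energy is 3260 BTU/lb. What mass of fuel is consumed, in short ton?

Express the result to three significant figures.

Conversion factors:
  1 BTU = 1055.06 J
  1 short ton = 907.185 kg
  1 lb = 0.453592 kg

0.0234 short ton

0.0150 MW → 15000 W
0.124 day → 10713.6 s
E = P × t = 15000 × 10713.6 = 1.60704×10⁸ J
3260 BTU/lb → 7.5828×10⁶ J/kg
m = E / e_s = 1.60704×10⁸ / 7.5828×10⁶ = 21.1932 kg
In short ton: 21.1932 / 907.185 = 0.0233615 short ton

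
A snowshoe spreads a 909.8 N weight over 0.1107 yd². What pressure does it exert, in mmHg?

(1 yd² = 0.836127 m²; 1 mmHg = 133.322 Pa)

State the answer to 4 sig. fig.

0.1107 yd² × 0.836127 → 0.0925593 m²
P = F / A = 909.8 N / 0.0925593 m² = 9829.37 Pa
9829.37 Pa ÷ (133.322 Pa/mmHg) = 73.7265 mmHg

73.73 mmHg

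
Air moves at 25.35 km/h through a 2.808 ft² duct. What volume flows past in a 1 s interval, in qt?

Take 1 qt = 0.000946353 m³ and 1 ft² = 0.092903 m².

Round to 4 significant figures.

1941 qt

25.35 km/h × (1/3.6) = 7.04167 m/s
2.808 ft² × 0.092903 = 0.260872 m²
V = v × A × t = 7.04167 m/s × 0.260872 m² × 1 s = 1.83697 m³
1.83697 m³ ÷ (0.000946353 m³/qt) = 1941.1 qt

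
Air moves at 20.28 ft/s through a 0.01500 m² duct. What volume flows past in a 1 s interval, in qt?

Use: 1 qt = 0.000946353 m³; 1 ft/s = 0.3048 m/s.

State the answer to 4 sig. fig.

20.28 ft/s × 0.3048 = 6.18134 m/s
V = v × A × t = 6.18134 m/s × 0.015 m² × 1 s = 0.0927201 m³
0.0927201 m³ ÷ (0.000946353 m³/qt) = 97.9762 qt

97.98 qt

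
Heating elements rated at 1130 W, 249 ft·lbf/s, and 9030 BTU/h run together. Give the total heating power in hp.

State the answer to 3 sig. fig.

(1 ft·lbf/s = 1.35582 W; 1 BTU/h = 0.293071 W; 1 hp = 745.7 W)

1130 W (already W)
249 ft·lbf/s × 1.35582 = 337.599 W
9030 BTU/h × 0.293071 = 2646.43 W
Combined: 1130 + 337.599 + 2646.43 = 4114.03 W
In hp: 4114.03 / 745.7 = 5.517 hp

5.52 hp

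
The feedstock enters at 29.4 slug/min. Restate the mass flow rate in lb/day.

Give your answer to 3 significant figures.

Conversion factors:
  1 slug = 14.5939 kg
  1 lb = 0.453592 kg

29.4 slug/min × 14.5939 kg/slug ÷ 60 s/min = 7.15101 kg/s
7.15101 kg/s ÷ 0.453592 kg/lb × 86400 s/day = 1.36212×10⁶ lb/day

1.36×10⁶ lb/day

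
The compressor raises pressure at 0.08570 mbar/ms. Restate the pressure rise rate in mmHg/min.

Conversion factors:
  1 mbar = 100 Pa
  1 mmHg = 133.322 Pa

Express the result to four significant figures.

3857 mmHg/min

0.08570 mbar/ms × 100 Pa/mbar ÷ 0.001 s/ms = 8570 Pa/s
8570 Pa/s ÷ 133.322 Pa/mmHg × 60 s/min = 3856.83 mmHg/min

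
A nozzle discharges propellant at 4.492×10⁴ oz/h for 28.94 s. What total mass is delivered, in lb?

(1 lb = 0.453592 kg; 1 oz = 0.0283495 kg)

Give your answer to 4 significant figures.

22.57 lb

4.492×10⁴ oz/h → 0.353739 kg/s
m = ṁ × t = 0.353739 × 28.94 = 10.2372 kg
In lb: 10.2372 / 0.453592 = 22.5692 lb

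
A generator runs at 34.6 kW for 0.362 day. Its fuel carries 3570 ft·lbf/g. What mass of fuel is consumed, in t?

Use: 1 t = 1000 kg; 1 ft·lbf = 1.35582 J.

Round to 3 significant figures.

0.224 t

34.6 kW → 34600 W
0.362 day → 31276.8 s
E = P × t = 34600 × 31276.8 = 1.08218×10⁹ J
3570 ft·lbf/g → 4.84028×10⁶ J/kg
m = E / e_s = 1.08218×10⁹ / 4.84028×10⁶ = 223.578 kg
In t: 223.578 / 1000 = 0.223578 t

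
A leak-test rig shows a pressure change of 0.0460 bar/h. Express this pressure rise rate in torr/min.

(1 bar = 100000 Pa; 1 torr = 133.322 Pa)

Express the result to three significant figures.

0.575 torr/min

0.0460 bar/h × 100000 Pa/bar ÷ 3600 s/h = 1.27778 Pa/s
1.27778 Pa/s ÷ 133.322 Pa/torr × 60 s/min = 0.57505 torr/min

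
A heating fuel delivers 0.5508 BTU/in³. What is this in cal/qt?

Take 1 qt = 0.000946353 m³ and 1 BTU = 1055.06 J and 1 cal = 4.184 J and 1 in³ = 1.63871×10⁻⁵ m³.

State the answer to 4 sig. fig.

8021 cal/qt

0.5508 BTU/in³ × 1055.06 J/BTU ÷ 1.63871×10⁻⁵ m³/in³ = 3.54625×10⁷ J/m³
3.54625×10⁷ J/m³ ÷ 4.184 J/cal × 0.000946353 m³/qt = 8021.04 cal/qt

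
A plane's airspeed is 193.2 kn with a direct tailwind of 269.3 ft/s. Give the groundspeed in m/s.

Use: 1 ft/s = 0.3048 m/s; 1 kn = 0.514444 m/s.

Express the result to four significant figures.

193.2 kn × 0.514444 = 99.3906 m/s
269.3 ft/s × 0.3048 = 82.0826 m/s
Combined: 99.3906 + 82.0826 = 181.473 m/s

181.5 m/s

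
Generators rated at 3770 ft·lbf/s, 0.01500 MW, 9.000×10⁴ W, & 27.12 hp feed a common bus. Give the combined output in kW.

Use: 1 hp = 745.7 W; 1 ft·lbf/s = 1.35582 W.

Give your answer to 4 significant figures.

3770 ft·lbf/s × 1.35582 = 5111.44 W
0.01500 MW × 1000000 = 15000 W
9.000×10⁴ W (already W)
27.12 hp × 745.7 = 20223.4 W
Combined: 5111.44 + 15000 + 90000 + 20223.4 = 130335 W
In kW: 130335 / 1000 = 130.335 kW

130.3 kW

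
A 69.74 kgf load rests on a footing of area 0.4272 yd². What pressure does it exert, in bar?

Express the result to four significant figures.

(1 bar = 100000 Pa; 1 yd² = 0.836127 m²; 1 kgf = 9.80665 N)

0.01915 bar

69.74 kgf × 9.80665 = 683.916 N
0.4272 yd² × 0.836127 = 0.357193 m²
P = F / A = 683.916 N / 0.357193 m² = 1914.7 Pa
1914.7 Pa ÷ (100000 Pa/bar) = 0.019147 bar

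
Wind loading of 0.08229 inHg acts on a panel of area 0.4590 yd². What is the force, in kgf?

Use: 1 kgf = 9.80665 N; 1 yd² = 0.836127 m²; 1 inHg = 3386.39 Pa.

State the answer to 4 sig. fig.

10.91 kgf

0.08229 inHg × 3386.39 → 278.666 Pa
0.4590 yd² × 0.836127 → 0.383782 m²
F = P × A = 278.666 Pa × 0.383782 m² = 106.947 N
106.947 N ÷ (9.80665 N/kgf) = 10.9056 kgf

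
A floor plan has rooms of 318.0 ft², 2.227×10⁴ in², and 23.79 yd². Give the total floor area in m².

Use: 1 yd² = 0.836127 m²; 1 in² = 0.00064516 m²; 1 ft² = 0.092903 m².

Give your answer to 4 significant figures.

318.0 ft² × 0.092903 = 29.5432 m²
2.227×10⁴ in² × 0.00064516 = 14.3677 m²
23.79 yd² × 0.836127 = 19.8915 m²
Sum: 29.5432 + 14.3677 + 19.8915 = 63.8024 m²

63.80 m²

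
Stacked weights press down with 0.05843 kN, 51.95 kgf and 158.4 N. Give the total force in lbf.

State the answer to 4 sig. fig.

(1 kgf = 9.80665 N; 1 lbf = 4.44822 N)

163.3 lbf

0.05843 kN × 1000 = 58.43 N
51.95 kgf × 9.80665 = 509.455 N
158.4 N (already N)
Combined: 58.43 + 509.455 + 158.4 = 726.285 N
In lbf: 726.285 / 4.44822 = 163.275 lbf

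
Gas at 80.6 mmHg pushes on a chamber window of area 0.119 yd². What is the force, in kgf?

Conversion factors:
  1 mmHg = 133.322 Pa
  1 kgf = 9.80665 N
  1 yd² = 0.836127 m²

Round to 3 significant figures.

109 kgf

80.6 mmHg × 133.322 = 10745.8 Pa
0.119 yd² × 0.836127 = 0.0994991 m²
F = P × A = 10745.8 Pa × 0.0994991 m² = 1069.2 N
1069.2 N ÷ (9.80665 N/kgf) = 109.028 kgf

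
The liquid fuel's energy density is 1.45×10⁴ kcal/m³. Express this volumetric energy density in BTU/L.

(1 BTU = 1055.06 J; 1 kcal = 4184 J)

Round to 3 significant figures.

57.5 BTU/L

1.45×10⁴ kcal/m³ × 4184 J/kcal = 6.0668×10⁷ J/m³
6.0668×10⁷ J/m³ ÷ 1055.06 J/BTU × 0.001 m³/L = 57.5019 BTU/L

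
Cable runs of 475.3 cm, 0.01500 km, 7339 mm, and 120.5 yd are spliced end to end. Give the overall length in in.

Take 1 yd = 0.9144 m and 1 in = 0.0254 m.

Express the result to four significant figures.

5405 in

475.3 cm × 0.01 → 4.753 m
0.01500 km × 1000 → 15 m
7339 mm × 0.001 → 7.339 m
120.5 yd × 0.9144 → 110.185 m
Sum: 4.753 + 15 + 7.339 + 110.185 = 137.277 m
In in: 137.277 / 0.0254 = 5404.61 in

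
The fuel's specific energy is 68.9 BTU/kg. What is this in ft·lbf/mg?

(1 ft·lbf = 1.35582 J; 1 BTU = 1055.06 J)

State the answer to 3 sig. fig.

0.0536 ft·lbf/mg

68.9 BTU/kg × 1055.06 J/BTU = 72693.6 J/kg
72693.6 J/kg ÷ 1.35582 J/ft·lbf × 10⁻⁶ kg/mg = 0.053616 ft·lbf/mg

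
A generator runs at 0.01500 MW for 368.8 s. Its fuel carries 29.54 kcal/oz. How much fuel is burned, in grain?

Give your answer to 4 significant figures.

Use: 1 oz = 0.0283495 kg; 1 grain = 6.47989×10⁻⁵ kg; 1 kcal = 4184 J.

1.958×10⁴ grain

0.01500 MW → 15000 W
E = P × t = 15000 × 368.8 = 5.532×10⁶ J
29.54 kcal/oz → 4.3597×10⁶ J/kg
m = E / e_s = 5.532×10⁶ / 4.3597×10⁶ = 1.26889 kg
In grain: 1.26889 / 6.47989×10⁻⁵ = 19582 grain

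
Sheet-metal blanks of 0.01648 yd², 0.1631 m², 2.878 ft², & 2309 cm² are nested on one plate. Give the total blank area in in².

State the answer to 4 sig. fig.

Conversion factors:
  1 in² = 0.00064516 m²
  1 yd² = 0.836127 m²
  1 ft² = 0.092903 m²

0.01648 yd² × 0.836127 = 0.0137794 m²
0.1631 m² (already m²)
2.878 ft² × 0.092903 = 0.267375 m²
2309 cm² × 0.0001 = 0.2309 m²
Sum: 0.0137794 + 0.1631 + 0.267375 + 0.2309 = 0.675154 m²
In in²: 0.675154 / 0.00064516 = 1046.49 in²

1046 in²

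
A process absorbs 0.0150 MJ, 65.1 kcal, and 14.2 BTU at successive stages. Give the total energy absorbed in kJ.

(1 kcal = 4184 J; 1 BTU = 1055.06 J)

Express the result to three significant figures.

302 kJ

0.0150 MJ × 1000000 = 15000 J
65.1 kcal × 4184 = 272378 J
14.2 BTU × 1055.06 = 14981.9 J
Sum: 15000 + 272378 + 14981.9 = 302360 J
In kJ: 302360 / 1000 = 302.36 kJ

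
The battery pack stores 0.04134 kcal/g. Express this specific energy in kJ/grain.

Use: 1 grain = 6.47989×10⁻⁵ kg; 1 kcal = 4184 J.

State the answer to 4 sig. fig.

0.04134 kcal/g × 4184 J/kcal ÷ 0.001 kg/g = 172967 J/kg
172967 J/kg ÷ 1000 J/kJ × 6.47989×10⁻⁵ kg/grain = 0.0112081 kJ/grain

0.01121 kJ/grain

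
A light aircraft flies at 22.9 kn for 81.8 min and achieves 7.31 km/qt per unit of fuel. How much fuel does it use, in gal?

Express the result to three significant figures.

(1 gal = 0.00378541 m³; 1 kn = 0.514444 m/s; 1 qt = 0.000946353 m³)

1.98 gal

22.9 kn → 11.7808 m/s
81.8 min → 4908 s
d = v × t = 11.7808 × 4908 = 57820.2 m
7.31 km/qt → 7.72439×10⁶ m/m³
V = d / (distance per unit fuel) = 57820.2 / 7.72439×10⁶ = 0.00748541 m³
In gal: 0.00748541 / 0.00378541 = 1.97744 gal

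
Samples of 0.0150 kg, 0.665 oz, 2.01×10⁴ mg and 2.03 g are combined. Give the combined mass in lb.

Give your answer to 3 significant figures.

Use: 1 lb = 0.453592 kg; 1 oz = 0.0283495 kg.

0.0150 kg (already kg)
0.665 oz × 0.0283495 = 0.0188524 kg
2.01×10⁴ mg × 10⁻⁶ = 0.0201 kg
2.03 g × 0.001 = 0.00203 kg
Total: 0.015 + 0.0188524 + 0.0201 + 0.00203 = 0.0559824 kg
In lb: 0.0559824 / 0.453592 = 0.12342 lb

0.123 lb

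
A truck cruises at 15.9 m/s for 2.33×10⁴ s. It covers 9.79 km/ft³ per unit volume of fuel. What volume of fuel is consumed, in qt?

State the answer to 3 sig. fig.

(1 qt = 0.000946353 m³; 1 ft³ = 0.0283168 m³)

d = v × t = 15.9 × 23300 = 370470 m
9.79 km/ft³ → 345731 m/m³
V = d / (distance per unit fuel) = 370470 / 345731 = 1.07156 m³
In qt: 1.07156 / 0.000946353 = 1132.3 qt

1130 qt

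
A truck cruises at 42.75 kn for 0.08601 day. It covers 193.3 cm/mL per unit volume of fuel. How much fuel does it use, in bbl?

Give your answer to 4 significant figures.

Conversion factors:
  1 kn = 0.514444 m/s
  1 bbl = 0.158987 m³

0.5318 bbl

42.75 kn → 21.9925 m/s
0.08601 day → 7431.26 s
d = v × t = 21.9925 × 7431.26 = 163432 m
193.3 cm/mL → 1.933×10⁶ m/m³
V = d / (distance per unit fuel) = 163432 / 1.933×10⁶ = 0.0845484 m³
In bbl: 0.0845484 / 0.158987 = 0.531794 bbl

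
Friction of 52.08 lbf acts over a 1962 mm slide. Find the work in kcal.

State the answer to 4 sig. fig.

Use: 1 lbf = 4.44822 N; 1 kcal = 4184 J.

52.08 lbf × 4.44822 → 231.663 N
1962 mm × 0.001 → 1.962 m
W = F × d = 231.663 N × 1.962 m = 454.523 J
454.523 J ÷ (4184 J/kcal) = 0.108634 kcal

0.1086 kcal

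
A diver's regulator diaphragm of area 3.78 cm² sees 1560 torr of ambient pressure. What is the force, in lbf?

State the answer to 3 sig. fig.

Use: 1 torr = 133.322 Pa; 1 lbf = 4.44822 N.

1560 torr × 133.322 = 207982 Pa
3.78 cm² × 0.0001 = 3.78×10⁻⁴ m²
F = P × A = 207982 Pa × 3.78×10⁻⁴ m² = 78.6172 N
78.6172 N ÷ (4.44822 N/lbf) = 17.6739 lbf

17.7 lbf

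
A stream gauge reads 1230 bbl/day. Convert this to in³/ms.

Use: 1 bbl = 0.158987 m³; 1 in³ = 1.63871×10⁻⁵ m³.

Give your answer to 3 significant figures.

0.138 in³/ms

1230 bbl/day × 0.158987 m³/bbl ÷ 86400 s/day = 0.00226336 m³/s
0.00226336 m³/s ÷ 1.63871×10⁻⁵ m³/in³ × 0.001 s/ms = 0.138118 in³/ms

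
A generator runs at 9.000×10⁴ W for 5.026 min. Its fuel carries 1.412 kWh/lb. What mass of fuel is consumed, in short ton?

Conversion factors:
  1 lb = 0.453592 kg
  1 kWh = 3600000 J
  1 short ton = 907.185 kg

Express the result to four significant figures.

0.002670 short ton

5.026 min → 301.56 s
E = P × t = 90000 × 301.56 = 2.71404×10⁷ J
1.412 kWh/lb → 1.12065×10⁷ J/kg
m = E / e_s = 2.71404×10⁷ / 1.12065×10⁷ = 2.42184 kg
In short ton: 2.42184 / 907.185 = 0.00266962 short ton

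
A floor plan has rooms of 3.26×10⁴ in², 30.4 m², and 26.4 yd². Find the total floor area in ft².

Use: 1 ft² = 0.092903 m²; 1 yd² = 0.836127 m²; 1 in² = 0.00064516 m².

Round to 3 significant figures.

3.26×10⁴ in² × 0.00064516 = 21.0322 m²
30.4 m² (already m²)
26.4 yd² × 0.836127 = 22.0738 m²
Sum: 21.0322 + 30.4 + 22.0738 = 73.506 m²
In ft²: 73.506 / 0.092903 = 791.212 ft²

791 ft²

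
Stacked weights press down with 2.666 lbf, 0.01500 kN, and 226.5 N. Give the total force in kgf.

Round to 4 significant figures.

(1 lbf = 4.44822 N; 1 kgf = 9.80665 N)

2.666 lbf × 4.44822 = 11.859 N
0.01500 kN × 1000 = 15 N
226.5 N (already N)
Total: 11.859 + 15 + 226.5 = 253.359 N
In kgf: 253.359 / 9.80665 = 25.8354 kgf

25.84 kgf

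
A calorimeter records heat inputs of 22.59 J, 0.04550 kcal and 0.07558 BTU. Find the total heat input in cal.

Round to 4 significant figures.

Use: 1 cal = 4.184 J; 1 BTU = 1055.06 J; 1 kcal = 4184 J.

69.96 cal

22.59 J (already J)
0.04550 kcal × 4184 = 190.372 J
0.07558 BTU × 1055.06 = 79.7414 J
Total: 22.59 + 190.372 + 79.7414 = 292.703 J
In cal: 292.703 / 4.184 = 69.9577 cal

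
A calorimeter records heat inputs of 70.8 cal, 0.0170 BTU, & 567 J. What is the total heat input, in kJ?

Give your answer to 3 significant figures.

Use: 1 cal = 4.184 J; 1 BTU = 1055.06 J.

0.881 kJ

70.8 cal × 4.184 = 296.227 J
0.0170 BTU × 1055.06 = 17.936 J
567 J (already J)
Sum: 296.227 + 17.936 + 567 = 881.163 J
In kJ: 881.163 / 1000 = 0.881163 kJ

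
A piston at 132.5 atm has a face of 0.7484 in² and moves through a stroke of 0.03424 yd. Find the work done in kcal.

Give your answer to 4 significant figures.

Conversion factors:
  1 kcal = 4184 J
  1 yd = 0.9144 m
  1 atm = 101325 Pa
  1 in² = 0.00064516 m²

132.5 atm → 1.34256×10⁷ Pa
0.7484 in² → 4.82838×10⁻⁴ m²
F = P × A = 1.34256×10⁷ × 4.82838×10⁻⁴ = 6482.39 N
0.03424 yd → 0.0313091 m
W = F × d = 6482.39 × 0.0313091 = 202.958 J
In kcal: 202.958 / 4184 = 0.0485081 kcal

0.04851 kcal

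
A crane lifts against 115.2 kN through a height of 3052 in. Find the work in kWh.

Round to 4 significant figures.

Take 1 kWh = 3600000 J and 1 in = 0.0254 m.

115.2 kN × 1000 → 115200 N
3052 in × 0.0254 → 77.5208 m
W = F × d = 115200 N × 77.5208 m = 8.9304×10⁶ J
8.9304×10⁶ J ÷ (3600000 J/kWh) = 2.48067 kWh

2.481 kWh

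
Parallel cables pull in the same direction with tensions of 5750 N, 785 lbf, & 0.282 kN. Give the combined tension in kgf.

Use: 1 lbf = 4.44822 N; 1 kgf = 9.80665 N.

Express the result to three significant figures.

5750 N (already N)
785 lbf × 4.44822 → 3491.85 N
0.282 kN × 1000 → 282 N
Combined: 5750 + 3491.85 + 282 = 9523.85 N
In kgf: 9523.85 / 9.80665 = 971.162 kgf

971 kgf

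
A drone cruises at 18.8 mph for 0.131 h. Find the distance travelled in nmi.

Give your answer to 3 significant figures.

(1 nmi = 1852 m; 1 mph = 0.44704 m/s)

18.8 mph × 0.44704 → 8.40435 m/s
0.131 h × 3600 → 471.6 s
d = v × t = 8.40435 m/s × 471.6 s = 3963.49 m
3963.49 m ÷ (1852 m/nmi) = 2.14011 nmi

2.14 nmi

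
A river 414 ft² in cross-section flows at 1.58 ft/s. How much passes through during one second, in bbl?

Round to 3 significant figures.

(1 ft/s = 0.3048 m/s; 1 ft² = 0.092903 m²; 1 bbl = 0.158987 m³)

117 bbl

1.58 ft/s × 0.3048 → 0.481584 m/s
414 ft² × 0.092903 → 38.4618 m²
V = v × A × t = 0.481584 m/s × 38.4618 m² × 1 s = 18.5226 m³
18.5226 m³ ÷ (0.158987 m³/bbl) = 116.504 bbl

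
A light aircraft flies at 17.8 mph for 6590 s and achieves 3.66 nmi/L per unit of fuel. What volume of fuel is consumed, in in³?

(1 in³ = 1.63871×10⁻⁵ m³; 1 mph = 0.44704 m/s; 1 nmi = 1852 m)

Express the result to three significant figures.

472 in³

17.8 mph → 7.95731 m/s
d = v × t = 7.95731 × 6590 = 52438.7 m
3.66 nmi/L → 6.77832×10⁶ m/m³
V = d / (distance per unit fuel) = 52438.7 / 6.77832×10⁶ = 0.00773624 m³
In in³: 0.00773624 / 1.63871×10⁻⁵ = 472.093 in³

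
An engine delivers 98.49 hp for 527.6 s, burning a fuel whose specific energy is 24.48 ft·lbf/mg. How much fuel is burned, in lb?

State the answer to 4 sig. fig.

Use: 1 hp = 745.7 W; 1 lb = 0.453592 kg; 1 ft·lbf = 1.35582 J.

2.574 lb

98.49 hp → 73444 W
E = P × t = 73444 × 527.6 = 3.87491×10⁷ J
24.48 ft·lbf/mg → 3.31905×10⁷ J/kg
m = E / e_s = 3.87491×10⁷ / 3.31905×10⁷ = 1.16748 kg
In lb: 1.16748 / 0.453592 = 2.57385 lb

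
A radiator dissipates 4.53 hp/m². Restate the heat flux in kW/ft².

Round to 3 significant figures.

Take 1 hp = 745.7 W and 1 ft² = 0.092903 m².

0.314 kW/ft²

4.53 hp/m² × 745.7 W/hp = 3378.02 W/m²
3378.02 W/m² ÷ 1000 W/kW × 0.092903 m²/ft² = 0.313828 kW/ft²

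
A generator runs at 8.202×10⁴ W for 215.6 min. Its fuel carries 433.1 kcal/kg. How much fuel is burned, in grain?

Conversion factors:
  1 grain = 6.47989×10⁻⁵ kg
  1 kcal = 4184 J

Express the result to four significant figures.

9.036×10⁶ grain

215.6 min → 12936 s
E = P × t = 82020 × 12936 = 1.06101×10⁹ J
433.1 kcal/kg → 1.81209×10⁶ J/kg
m = E / e_s = 1.06101×10⁹ / 1.81209×10⁶ = 585.517 kg
In grain: 585.517 / 6.47989×10⁻⁵ = 9.03591×10⁶ grain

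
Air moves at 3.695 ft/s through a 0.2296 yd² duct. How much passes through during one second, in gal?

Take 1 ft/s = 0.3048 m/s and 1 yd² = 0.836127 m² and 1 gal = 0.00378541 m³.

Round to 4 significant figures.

3.695 ft/s × 0.3048 = 1.12624 m/s
0.2296 yd² × 0.836127 = 0.191975 m²
V = v × A × t = 1.12624 m/s × 0.191975 m² × 1 s = 0.21621 m³
0.21621 m³ ÷ (0.00378541 m³/gal) = 57.1167 gal

57.12 gal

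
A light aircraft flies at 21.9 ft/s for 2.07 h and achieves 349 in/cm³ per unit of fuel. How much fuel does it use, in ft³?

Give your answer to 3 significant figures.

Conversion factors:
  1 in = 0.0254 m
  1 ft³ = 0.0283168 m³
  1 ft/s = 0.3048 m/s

21.9 ft/s → 6.67512 m/s
2.07 h → 7452 s
d = v × t = 6.67512 × 7452 = 49743 m
349 in/cm³ → 8.8646×10⁶ m/m³
V = d / (distance per unit fuel) = 49743 / 8.8646×10⁶ = 0.00561142 m³
In ft³: 0.00561142 / 0.0283168 = 0.198166 ft³

0.198 ft³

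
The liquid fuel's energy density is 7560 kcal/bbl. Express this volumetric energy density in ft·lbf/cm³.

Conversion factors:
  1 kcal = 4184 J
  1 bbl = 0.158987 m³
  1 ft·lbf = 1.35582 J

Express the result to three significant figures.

147 ft·lbf/cm³

7560 kcal/bbl × 4184 J/kcal ÷ 0.158987 m³/bbl = 1.98954×10⁸ J/m³
1.98954×10⁸ J/m³ ÷ 1.35582 J/ft·lbf × 10⁻⁶ m³/cm³ = 146.741 ft·lbf/cm³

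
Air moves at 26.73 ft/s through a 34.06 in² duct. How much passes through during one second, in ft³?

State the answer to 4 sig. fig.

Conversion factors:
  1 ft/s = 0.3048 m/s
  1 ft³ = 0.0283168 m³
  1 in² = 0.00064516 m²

6.322 ft³

26.73 ft/s × 0.3048 = 8.1473 m/s
34.06 in² × 0.00064516 = 0.0219741 m²
V = v × A × t = 8.1473 m/s × 0.0219741 m² × 1 s = 0.17903 m³
0.17903 m³ ÷ (0.0283168 m³/ft³) = 6.3224 ft³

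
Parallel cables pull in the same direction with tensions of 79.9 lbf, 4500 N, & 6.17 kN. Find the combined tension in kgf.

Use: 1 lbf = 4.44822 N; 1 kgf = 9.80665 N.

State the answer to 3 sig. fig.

79.9 lbf × 4.44822 → 355.413 N
4500 N (already N)
6.17 kN × 1000 → 6170 N
Total: 355.413 + 4500 + 6170 = 11025.4 N
In kgf: 11025.4 / 9.80665 = 1124.28 kgf

1120 kgf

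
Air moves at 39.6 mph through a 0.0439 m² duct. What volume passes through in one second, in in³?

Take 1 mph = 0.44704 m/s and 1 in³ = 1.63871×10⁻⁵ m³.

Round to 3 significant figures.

39.6 mph × 0.44704 = 17.7028 m/s
V = v × A × t = 17.7028 m/s × 0.0439 m² × 1 s = 0.777153 m³
0.777153 m³ ÷ (1.63871×10⁻⁵ m³/in³) = 47424.7 in³

4.74×10⁴ in³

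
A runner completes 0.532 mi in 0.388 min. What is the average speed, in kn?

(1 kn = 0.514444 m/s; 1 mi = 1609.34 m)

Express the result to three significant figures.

71.5 kn

0.532 mi × 1609.34 → 856.169 m
0.388 min × 60 → 23.28 s
v = d / t = 856.169 m / 23.28 s = 36.777 m/s
36.777 m/s ÷ (0.514444 m/s/kn) = 71.4888 kn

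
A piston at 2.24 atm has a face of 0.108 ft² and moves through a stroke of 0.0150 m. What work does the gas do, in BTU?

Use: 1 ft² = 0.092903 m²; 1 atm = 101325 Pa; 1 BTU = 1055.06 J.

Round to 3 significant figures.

2.24 atm → 226968 Pa
0.108 ft² → 0.0100335 m²
F = P × A = 226968 × 0.0100335 = 2277.28 N
W = F × d = 2277.28 × 0.015 = 34.1592 J
In BTU: 34.1592 / 1055.06 = 0.0323765 BTU

0.0324 BTU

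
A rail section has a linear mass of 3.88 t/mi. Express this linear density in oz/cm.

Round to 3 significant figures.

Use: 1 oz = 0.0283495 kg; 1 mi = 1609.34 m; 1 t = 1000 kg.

0.850 oz/cm

3.88 t/mi × 1000 kg/t ÷ 1609.34 m/mi = 2.41093 kg/m
2.41093 kg/m ÷ 0.0283495 kg/oz × 0.01 m/cm = 0.850431 oz/cm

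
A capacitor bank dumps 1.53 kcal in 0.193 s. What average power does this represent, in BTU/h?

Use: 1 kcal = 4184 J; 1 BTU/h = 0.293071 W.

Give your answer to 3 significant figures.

1.53 kcal × 4184 → 6401.52 J
P = E / t = 6401.52 J / 0.193 s = 33168.5 W
33168.5 W ÷ (0.293071 W/BTU/h) = 113176 BTU/h

1.13×10⁵ BTU/h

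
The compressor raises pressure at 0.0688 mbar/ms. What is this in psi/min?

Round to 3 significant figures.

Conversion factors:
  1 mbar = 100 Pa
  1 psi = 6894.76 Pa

0.0688 mbar/ms × 100 Pa/mbar ÷ 0.001 s/ms = 6880 Pa/s
6880 Pa/s ÷ 6894.76 Pa/psi × 60 s/min = 59.8716 psi/min

59.9 psi/min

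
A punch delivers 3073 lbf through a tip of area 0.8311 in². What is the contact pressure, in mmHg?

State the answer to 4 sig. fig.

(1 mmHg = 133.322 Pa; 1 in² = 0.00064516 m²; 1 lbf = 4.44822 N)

1.912×10⁵ mmHg

3073 lbf × 4.44822 → 13669.4 N
0.8311 in² × 0.00064516 → 5.36192×10⁻⁴ m²
P = F / A = 13669.4 N / 5.36192×10⁻⁴ m² = 2.54935×10⁷ Pa
2.54935×10⁷ Pa ÷ (133.322 Pa/mmHg) = 191218 mmHg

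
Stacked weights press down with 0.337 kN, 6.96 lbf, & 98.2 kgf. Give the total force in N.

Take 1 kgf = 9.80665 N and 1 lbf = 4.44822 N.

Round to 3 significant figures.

1330 N

0.337 kN × 1000 = 337 N
6.96 lbf × 4.44822 = 30.9596 N
98.2 kgf × 9.80665 = 963.013 N
Sum: 337 + 30.9596 + 963.013 = 1330.97 N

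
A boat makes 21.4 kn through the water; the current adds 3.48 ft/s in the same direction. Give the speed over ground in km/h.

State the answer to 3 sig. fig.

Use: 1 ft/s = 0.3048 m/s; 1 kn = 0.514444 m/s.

43.5 km/h

21.4 kn × 0.514444 → 11.0091 m/s
3.48 ft/s × 0.3048 → 1.0607 m/s
Sum: 11.0091 + 1.0607 = 12.0698 m/s
In km/h: 12.0698 / (1/3.6) = 43.4513 km/h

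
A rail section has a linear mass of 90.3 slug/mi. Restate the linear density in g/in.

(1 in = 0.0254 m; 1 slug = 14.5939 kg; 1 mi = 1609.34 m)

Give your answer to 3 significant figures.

20.8 g/in

90.3 slug/mi × 14.5939 kg/slug ÷ 1609.34 m/mi = 0.818863 kg/m
0.818863 kg/m ÷ 0.001 kg/g × 0.0254 m/in = 20.7991 g/in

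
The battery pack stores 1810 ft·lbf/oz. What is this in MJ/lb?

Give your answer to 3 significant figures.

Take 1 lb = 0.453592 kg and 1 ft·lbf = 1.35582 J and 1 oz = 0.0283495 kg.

0.0393 MJ/lb

1810 ft·lbf/oz × 1.35582 J/ft·lbf ÷ 0.0283495 kg/oz = 86563.6 J/kg
86563.6 J/kg ÷ 1000000 J/MJ × 0.453592 kg/lb = 0.0392646 MJ/lb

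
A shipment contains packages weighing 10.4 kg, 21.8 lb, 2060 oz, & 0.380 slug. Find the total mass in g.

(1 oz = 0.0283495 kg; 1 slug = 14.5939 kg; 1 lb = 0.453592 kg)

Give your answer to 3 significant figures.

8.42×10⁴ g

10.4 kg (already kg)
21.8 lb × 0.453592 → 9.88831 kg
2060 oz × 0.0283495 → 58.4 kg
0.380 slug × 14.5939 → 5.54568 kg
Sum: 10.4 + 9.88831 + 58.4 + 5.54568 = 84.234 kg
In g: 84.234 / 0.001 = 84234 g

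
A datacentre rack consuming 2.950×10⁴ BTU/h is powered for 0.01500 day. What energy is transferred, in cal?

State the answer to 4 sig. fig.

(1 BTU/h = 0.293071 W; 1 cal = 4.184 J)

2.950×10⁴ BTU/h × 0.293071 → 8645.59 W
0.01500 day × 86400 → 1296 s
E = P × t = 8645.59 W × 1296 s = 1.12047×10⁷ J
1.12047×10⁷ J ÷ (4.184 J/cal) = 2.67799×10⁶ cal

2.678×10⁶ cal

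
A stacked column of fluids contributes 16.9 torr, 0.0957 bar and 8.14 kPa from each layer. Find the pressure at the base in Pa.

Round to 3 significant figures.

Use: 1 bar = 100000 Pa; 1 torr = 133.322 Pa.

16.9 torr × 133.322 = 2253.14 Pa
0.0957 bar × 100000 = 9570 Pa
8.14 kPa × 1000 = 8140 Pa
Combined: 2253.14 + 9570 + 8140 = 19963.1 Pa

2.00×10⁴ Pa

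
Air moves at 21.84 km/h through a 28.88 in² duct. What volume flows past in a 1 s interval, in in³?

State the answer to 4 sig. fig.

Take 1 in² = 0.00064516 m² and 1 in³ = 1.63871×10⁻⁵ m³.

21.84 km/h × (1/3.6) → 6.06667 m/s
28.88 in² × 0.00064516 → 0.0186322 m²
V = v × A × t = 6.06667 m/s × 0.0186322 m² × 1 s = 0.113035 m³
0.113035 m³ ÷ (1.63871×10⁻⁵ m³/in³) = 6897.8 in³

6898 in³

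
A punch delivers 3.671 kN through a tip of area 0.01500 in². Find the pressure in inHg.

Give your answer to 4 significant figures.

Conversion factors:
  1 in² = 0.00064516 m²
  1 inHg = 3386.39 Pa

1.120×10⁵ inHg

3.671 kN × 1000 = 3671 N
0.01500 in² × 0.00064516 = 9.6774×10⁻⁶ m²
P = F / A = 3671 N / 9.6774×10⁻⁶ m² = 3.79337×10⁸ Pa
3.79337×10⁸ Pa ÷ (3386.39 Pa/inHg) = 112018 inHg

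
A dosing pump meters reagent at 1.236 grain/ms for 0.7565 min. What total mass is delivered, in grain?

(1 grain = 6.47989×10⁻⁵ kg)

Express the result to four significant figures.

1.236 grain/ms → 0.0800914 kg/s
0.7565 min → 45.39 s
m = ṁ × t = 0.0800914 × 45.39 = 3.63535 kg
In grain: 3.63535 / 6.47989×10⁻⁵ = 56102 grain

5.610×10⁴ grain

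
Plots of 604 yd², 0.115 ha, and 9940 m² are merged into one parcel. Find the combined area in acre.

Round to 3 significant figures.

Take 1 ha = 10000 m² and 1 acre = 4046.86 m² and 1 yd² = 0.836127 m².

2.87 acre

604 yd² × 0.836127 = 505.021 m²
0.115 ha × 10000 = 1150 m²
9940 m² (already m²)
Combined: 505.021 + 1150 + 9940 = 11595 m²
In acre: 11595 / 4046.86 = 2.86518 acre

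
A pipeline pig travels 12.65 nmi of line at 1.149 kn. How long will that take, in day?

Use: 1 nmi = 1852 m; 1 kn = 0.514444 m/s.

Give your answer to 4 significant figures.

0.4587 day

12.65 nmi × 1852 = 23427.8 m
1.149 kn × 0.514444 = 0.591096 m/s
t = d / v = 23427.8 m / 0.591096 m/s = 39634.5 s
39634.5 s ÷ (86400 s/day) = 0.458733 day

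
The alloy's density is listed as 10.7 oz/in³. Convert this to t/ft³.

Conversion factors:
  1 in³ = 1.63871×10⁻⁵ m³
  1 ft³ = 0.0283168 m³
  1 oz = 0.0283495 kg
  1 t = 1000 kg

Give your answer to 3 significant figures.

0.524 t/ft³

10.7 oz/in³ × 0.0283495 kg/oz ÷ 1.63871×10⁻⁵ m³/in³ = 18510.9 kg/m³
18510.9 kg/m³ ÷ 1000 kg/t × 0.0283168 m³/ft³ = 0.524169 t/ft³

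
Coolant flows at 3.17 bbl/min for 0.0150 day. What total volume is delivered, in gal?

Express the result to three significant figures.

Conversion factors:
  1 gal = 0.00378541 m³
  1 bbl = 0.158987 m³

2880 gal

3.17 bbl/min → 0.00839981 m³/s
0.0150 day → 1296 s
V = Q × t = 0.00839981 × 1296 = 10.8862 m³
In gal: 10.8862 / 0.00378541 = 2875.83 gal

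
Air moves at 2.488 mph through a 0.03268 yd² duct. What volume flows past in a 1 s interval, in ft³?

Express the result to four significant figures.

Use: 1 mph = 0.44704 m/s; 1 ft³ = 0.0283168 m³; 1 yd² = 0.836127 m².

2.488 mph × 0.44704 → 1.11224 m/s
0.03268 yd² × 0.836127 → 0.0273246 m²
V = v × A × t = 1.11224 m/s × 0.0273246 m² × 1 s = 0.0303915 m³
0.0303915 m³ ÷ (0.0283168 m³/ft³) = 1.07327 ft³

1.073 ft³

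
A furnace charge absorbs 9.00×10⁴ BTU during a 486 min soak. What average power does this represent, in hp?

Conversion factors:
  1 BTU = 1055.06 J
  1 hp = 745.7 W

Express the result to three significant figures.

4.37 hp

9.00×10⁴ BTU × 1055.06 = 9.49554×10⁷ J
486 min × 60 = 29160 s
P = E / t = 9.49554×10⁷ J / 29160 s = 3256.36 W
3256.36 W ÷ (745.7 W/hp) = 4.36685 hp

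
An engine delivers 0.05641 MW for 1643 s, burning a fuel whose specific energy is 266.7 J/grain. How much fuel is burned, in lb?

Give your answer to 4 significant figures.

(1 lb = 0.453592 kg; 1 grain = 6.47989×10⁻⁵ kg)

0.05641 MW → 56410 W
E = P × t = 56410 × 1643 = 9.26816×10⁷ J
266.7 J/grain → 4.11581×10⁶ J/kg
m = E / e_s = 9.26816×10⁷ / 4.11581×10⁶ = 22.5184 kg
In lb: 22.5184 / 0.453592 = 49.6446 lb

49.64 lb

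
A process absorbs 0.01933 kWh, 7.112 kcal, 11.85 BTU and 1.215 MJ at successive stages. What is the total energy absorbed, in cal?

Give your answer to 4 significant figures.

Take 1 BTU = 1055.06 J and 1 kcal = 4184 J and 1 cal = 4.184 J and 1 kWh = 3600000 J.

0.01933 kWh × 3600000 → 69588 J
7.112 kcal × 4184 → 29756.6 J
11.85 BTU × 1055.06 → 12502.5 J
1.215 MJ × 1000000 → 1.215×10⁶ J
Sum: 69588 + 29756.6 + 12502.5 + 1.215×10⁶ = 1.32685×10⁶ J
In cal: 1.32685×10⁶ / 4.184 = 317125 cal

3.171×10⁵ cal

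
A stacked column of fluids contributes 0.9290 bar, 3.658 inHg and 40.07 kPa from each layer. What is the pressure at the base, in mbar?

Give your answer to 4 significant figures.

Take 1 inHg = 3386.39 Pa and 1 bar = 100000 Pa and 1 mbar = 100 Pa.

1454 mbar

0.9290 bar × 100000 = 92900 Pa
3.658 inHg × 3386.39 = 12387.4 Pa
40.07 kPa × 1000 = 40070 Pa
Combined: 92900 + 12387.4 + 40070 = 145357 Pa
In mbar: 145357 / 100 = 1453.57 mbar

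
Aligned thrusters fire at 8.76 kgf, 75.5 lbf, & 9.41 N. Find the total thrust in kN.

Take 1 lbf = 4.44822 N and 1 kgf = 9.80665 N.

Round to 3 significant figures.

0.431 kN

8.76 kgf × 9.80665 = 85.9063 N
75.5 lbf × 4.44822 = 335.841 N
9.41 N (already N)
Sum: 85.9063 + 335.841 + 9.41 = 431.157 N
In kN: 431.157 / 1000 = 0.431157 kN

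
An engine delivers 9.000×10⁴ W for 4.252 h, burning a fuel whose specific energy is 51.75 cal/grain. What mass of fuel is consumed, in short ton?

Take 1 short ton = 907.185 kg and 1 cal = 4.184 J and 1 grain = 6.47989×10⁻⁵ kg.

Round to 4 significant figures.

0.4545 short ton

4.252 h → 15307.2 s
E = P × t = 90000 × 15307.2 = 1.37765×10⁹ J
51.75 cal/grain → 3.34145×10⁶ J/kg
m = E / e_s = 1.37765×10⁹ / 3.34145×10⁶ = 412.291 kg
In short ton: 412.291 / 907.185 = 0.454473 short ton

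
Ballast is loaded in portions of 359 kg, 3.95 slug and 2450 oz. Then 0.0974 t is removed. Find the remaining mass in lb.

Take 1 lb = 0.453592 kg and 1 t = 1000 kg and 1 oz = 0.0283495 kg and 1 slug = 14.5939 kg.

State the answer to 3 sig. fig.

857 lb

359 kg (already kg)
3.95 slug × 14.5939 = 57.6459 kg
2450 oz × 0.0283495 = 69.4563 kg
0.0974 t × 1000 = 97.4 kg
Net: 359 + 57.6459 + 69.4563 − 97.4 = 388.702 kg
In lb: 388.702 / 0.453592 = 856.942 lb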